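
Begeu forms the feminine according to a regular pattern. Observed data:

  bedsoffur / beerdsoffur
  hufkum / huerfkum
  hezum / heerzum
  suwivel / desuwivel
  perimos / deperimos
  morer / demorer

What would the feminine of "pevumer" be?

bedsoffur and morer both end in -r yet inflect differently (beerdsoffur, demorer), so the final letter is not what conditions the rule; the last vowel is.
"pevumer" has last vowel 'e'. The stems whose last vowel is 'e' (suwivel → desuwivel, morer → demorer) add the prefix de-.
So pevumer → depevumer.

depevumer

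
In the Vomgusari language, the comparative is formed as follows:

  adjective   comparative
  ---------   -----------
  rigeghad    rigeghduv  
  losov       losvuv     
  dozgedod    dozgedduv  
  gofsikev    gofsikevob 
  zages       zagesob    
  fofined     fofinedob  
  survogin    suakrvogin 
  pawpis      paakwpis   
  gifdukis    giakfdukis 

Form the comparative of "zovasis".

zoakvasis

"zovasis" has last vowel 'i'. The stems whose last vowel is 'i' (survogin → suakrvogin, pawpis → paakwpis, gifdukis → giakfdukis) insert -ak- after the first vowel.
So zovasis → zoakvasis.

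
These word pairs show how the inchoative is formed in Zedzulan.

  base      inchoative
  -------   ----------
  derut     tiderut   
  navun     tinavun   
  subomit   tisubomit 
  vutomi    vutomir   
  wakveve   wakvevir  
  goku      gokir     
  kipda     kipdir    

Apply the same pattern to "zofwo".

zofwir

subomit and vutomi both have last vowel 'i' yet inflect differently (tisubomit, vutomir), so the last vowel is not what conditions the rule; whether the stem ends in a vowel or a consonant is.
"zofwo" ends in a vowel. The stems ending in a vowel (vutomi → vutomir, wakveve → wakvevir, goku → gokir) drop the final letter and add -ir.
So zofwo → zofwir.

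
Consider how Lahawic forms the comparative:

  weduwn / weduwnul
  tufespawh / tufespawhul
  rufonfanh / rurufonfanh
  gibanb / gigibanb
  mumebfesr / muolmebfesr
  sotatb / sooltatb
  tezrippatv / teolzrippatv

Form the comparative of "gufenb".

gugufenb

tufespawh and rufonfanh both end in -h yet inflect differently (tufespawhul, rurufonfanh), so the final letter is not what conditions the rule; the second-to-last letter is.
"gufenb" has second-to-last letter 'n'. The stems whose second-to-last letter is 'n' (rufonfanh → rurufonfanh, gibanb → gigibanb) repeat the first consonant+vowel as a prefix.
The other patterns: stems whose second-to-last letter is 'w' add -ul; stems whose second-to-last letter is 's' or 't' insert -ol- after the first vowel.
So gufenb → gugufenb.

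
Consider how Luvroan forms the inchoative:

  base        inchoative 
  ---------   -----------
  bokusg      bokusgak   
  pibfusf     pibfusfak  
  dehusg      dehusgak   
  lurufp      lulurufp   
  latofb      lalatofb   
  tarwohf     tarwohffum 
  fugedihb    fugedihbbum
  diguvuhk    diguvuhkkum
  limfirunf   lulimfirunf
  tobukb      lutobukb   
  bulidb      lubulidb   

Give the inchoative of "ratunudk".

"ratunudk" has second-to-last letter 'd'. The one such stem in the data (bulidb → lubulidb) adds the prefix lu-, so the same rule applies.
The other patterns: stems whose second-to-last letter is 's' add -ak; stems whose second-to-last letter is 'f' repeat the first consonant+vowel as a prefix; stems whose second-to-last letter is 'h' double the final consonant and add -um.
So ratunudk → luratunudk.

luratunudk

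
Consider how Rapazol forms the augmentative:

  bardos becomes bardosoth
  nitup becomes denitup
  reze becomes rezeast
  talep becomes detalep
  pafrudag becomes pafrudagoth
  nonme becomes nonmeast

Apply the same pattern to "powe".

poweast

nonme and talep both have last vowel 'e' yet inflect differently (nonmeast, detalep), so the last vowel is not what conditions the rule; the final letter is.
"powe" ends in -e. The stems ending in -e (nonme → nonmeast, reze → rezeast) add -ast.
The other patterns: stems ending in -p add the prefix de-; stems ending in -g or -s add -oth.
So powe → poweast.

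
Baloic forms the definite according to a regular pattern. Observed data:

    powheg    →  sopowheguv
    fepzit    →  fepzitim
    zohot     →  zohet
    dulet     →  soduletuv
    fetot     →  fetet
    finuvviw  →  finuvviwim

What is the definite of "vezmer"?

"vezmer" has last vowel 'e'. The stems whose last vowel is 'e' (powheg → sopowheguv, dulet → soduletuv) add so- … -uv around the stem.
So vezmer → sovezmeruv.

sovezmeruv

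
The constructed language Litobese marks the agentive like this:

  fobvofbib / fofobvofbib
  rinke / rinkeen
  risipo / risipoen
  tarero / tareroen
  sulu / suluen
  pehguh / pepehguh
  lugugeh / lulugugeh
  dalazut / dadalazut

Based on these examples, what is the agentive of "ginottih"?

sulu and pehguh both have last vowel 'u' yet inflect differently (suluen, pepehguh), so the last vowel is not what conditions the rule; whether the stem ends in a vowel or a consonant is.
"ginottih" ends in a consonant. The stems ending in a consonant (pehguh → pepehguh, fobvofbib → fofobvofbib, dalazut → dadalazut) repeat the first consonant+vowel as a prefix.
The other pattern: stems ending in a vowel add -en.
So ginottih → giginottih.

giginottih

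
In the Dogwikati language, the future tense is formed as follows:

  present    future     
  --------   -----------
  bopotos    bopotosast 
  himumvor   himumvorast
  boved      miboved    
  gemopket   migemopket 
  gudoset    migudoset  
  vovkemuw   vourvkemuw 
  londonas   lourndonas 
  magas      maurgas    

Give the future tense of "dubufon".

bopotos and londonas both end in -s yet inflect differently (bopotosast, lourndonas), so the final letter is not what conditions the rule; the last vowel is.
"dubufon" has last vowel 'o'. The stems whose last vowel is 'o' (bopotos → bopotosast, himumvor → himumvorast) add -ast.
So dubufon → dubufonast.

dubufonast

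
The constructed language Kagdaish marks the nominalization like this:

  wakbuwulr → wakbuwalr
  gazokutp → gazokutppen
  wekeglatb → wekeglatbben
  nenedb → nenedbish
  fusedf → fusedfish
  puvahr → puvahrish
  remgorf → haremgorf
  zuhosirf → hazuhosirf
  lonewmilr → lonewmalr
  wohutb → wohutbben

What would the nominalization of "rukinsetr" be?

lonewmilr and puvahr both end in -r yet inflect differently (lonewmalr, puvahrish), so the final letter is not what conditions the rule; the second-to-last letter is.
"rukinsetr" has second-to-last letter 't'. The stems whose second-to-last letter is 't' (wohutb → wohutbben, gazokutp → gazokutppen, wekeglatb → wekeglatbben) double the final consonant and add -en.
The other patterns: stems whose second-to-last letter is 'l' change the last vowel to 'a'; stems whose second-to-last letter is 'd' or 'h' add -ish; stems whose second-to-last letter is 'r' add the prefix ha-.
So rukinsetr → rukinsetrren.

rukinsetrren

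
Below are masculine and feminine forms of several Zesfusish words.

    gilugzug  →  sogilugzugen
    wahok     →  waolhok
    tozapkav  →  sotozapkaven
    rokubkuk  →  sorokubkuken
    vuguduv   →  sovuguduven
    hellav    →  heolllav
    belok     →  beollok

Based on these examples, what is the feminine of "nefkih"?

neolfkih

hellav and vuguduv both end in -v yet inflect differently (heolllav, sovuguduven), so the final letter is not what conditions the rule; the number of vowels is.
"nefkih" has 2 vowels. The stems with 2 vowels (wahok → waolhok, belok → beollok, hellav → heolllav) insert -ol- after the first vowel.
The other pattern: stems with 3 vowels add so- … -en around the stem.
So nefkih → neolfkih.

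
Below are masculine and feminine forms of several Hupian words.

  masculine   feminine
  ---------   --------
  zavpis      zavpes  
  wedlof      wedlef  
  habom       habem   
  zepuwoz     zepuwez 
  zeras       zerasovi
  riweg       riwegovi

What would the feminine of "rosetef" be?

zavpis and zeras both end in -s yet inflect differently (zavpes, zerasovi), so the final letter is not what conditions the rule; the last vowel is.
"rosetef" has last vowel 'e'. The one such stem in the data (riweg → riwegovi) adds -ovi, so the same rule applies.
So rosetef → rosetefovi.

rosetefovi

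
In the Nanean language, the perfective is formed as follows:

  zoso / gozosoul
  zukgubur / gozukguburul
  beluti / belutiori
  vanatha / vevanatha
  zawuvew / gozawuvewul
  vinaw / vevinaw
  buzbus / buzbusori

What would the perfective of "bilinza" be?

bilinzaori

"bilinza" begins with b-. The stems beginning with b- (beluti → belutiori, buzbus → buzbusori) add -ori.
The other patterns: stems beginning with v- add the prefix ve-; stems beginning with z- add go- … -ul around the stem.
So bilinza → bilinzaori.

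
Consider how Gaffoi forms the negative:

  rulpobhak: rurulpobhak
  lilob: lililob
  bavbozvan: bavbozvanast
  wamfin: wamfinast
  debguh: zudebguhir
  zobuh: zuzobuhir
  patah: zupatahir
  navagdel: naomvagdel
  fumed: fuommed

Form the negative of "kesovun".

kesovunast

rulpobhak and bavbozvan both have last vowel 'a' yet inflect differently (rurulpobhak, bavbozvanast), so the last vowel is not what conditions the rule; the final letter is.
"kesovun" ends in -n. The stems ending in -n (bavbozvan → bavbozvanast, wamfin → wamfinast) add -ast.
The other patterns: stems ending in -b or -k repeat the first consonant+vowel as a prefix; stems ending in -h add zu- … -ir around the stem; stems ending in -d or -l insert -om- after the first vowel.
So kesovun → kesovunast.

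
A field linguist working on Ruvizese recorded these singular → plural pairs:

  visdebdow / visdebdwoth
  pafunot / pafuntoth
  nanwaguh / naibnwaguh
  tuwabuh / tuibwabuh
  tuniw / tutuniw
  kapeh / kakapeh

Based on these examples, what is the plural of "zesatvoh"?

zesatvhoth

"zesatvoh" has last vowel 'o'. The stems whose last vowel is 'o' (visdebdow → visdebdwoth, pafunot → pafuntoth) delete the last vowel and add -oth.
The other patterns: stems whose last vowel is 'u' insert -ib- after the first vowel; stems whose last vowel is 'e' or 'i' repeat the first consonant+vowel as a prefix.
So zesatvoh → zesatvhoth.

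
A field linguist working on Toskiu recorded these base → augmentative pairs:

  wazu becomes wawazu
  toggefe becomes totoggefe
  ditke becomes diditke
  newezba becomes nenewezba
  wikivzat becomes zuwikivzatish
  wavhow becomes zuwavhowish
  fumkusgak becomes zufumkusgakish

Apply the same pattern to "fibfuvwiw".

zufibfuvwiwish

newezba and wikivzat both have last vowel 'a' yet inflect differently (nenewezba, zuwikivzatish), so the last vowel is not what conditions the rule; whether the stem ends in a vowel or a consonant is.
"fibfuvwiw" ends in a consonant. The stems ending in a consonant (wikivzat → zuwikivzatish, wavhow → zuwavhowish, fumkusgak → zufumkusgakish) add zu- … -ish around the stem.
So fibfuvwiw → zufibfuvwiwish.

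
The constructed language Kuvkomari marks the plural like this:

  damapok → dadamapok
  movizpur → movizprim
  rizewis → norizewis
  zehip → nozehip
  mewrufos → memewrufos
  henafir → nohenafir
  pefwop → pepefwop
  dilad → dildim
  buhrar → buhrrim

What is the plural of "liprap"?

zehip and pefwop both end in -p yet inflect differently (nozehip, pepefwop), so the final letter is not what conditions the rule; the last vowel is.
"liprap" has last vowel 'a'. The stems whose last vowel is 'a' (buhrar → buhrrim, dilad → dildim) delete the last vowel and add -im.
The other patterns: stems whose last vowel is 'i' add the prefix no-; stems whose last vowel is 'o' repeat the first consonant+vowel as a prefix.
So liprap → liprpim.

liprpim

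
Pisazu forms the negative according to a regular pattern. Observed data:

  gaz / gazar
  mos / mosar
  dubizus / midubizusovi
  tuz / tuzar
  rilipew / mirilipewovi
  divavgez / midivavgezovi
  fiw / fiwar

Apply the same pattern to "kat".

divavgez and gaz both end in -z yet inflect differently (midivavgezovi, gazar), so the final letter is not what conditions the rule; the number of vowels is.
"kat" has 1 vowel. The stems with 1 vowel (gaz → gazar, fiw → fiwar, mos → mosar) add -ar.
The other pattern: stems with 3 vowels add mi- … -ovi around the stem.
So kat → katar.

katar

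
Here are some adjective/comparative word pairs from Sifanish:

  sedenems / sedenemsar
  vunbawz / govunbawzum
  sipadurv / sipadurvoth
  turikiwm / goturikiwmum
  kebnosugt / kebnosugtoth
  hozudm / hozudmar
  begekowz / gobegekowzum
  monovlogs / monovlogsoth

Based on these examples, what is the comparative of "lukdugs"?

monovlogs and sedenems both end in -s yet inflect differently (monovlogsoth, sedenemsar), so the final letter is not what conditions the rule; the second-to-last letter is.
"lukdugs" has second-to-last letter 'g'. The stems whose second-to-last letter is 'g' (kebnosugt → kebnosugtoth, monovlogs → monovlogsoth) add -oth.
So lukdugs → lukdugsoth.

lukdugsoth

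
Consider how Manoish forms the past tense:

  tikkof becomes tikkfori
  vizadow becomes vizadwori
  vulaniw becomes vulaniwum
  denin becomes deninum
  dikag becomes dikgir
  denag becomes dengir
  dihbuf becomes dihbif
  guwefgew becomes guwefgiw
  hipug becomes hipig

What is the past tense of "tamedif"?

vizadow and vulaniw both end in -w yet inflect differently (vizadwori, vulaniwum), so the final letter is not what conditions the rule; the last vowel is.
"tamedif" has last vowel 'i'. The stems whose last vowel is 'i' (vulaniw → vulaniwum, denin → deninum) add -um.
So tamedif → tamedifum.

tamedifum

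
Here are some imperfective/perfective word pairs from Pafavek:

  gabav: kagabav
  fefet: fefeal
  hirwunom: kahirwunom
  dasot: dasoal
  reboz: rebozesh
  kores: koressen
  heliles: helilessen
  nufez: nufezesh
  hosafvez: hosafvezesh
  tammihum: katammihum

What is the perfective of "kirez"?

"kirez" ends in -z. The stems ending in -z (reboz → rebozesh, nufez → nufezesh, hosafvez → hosafvezesh) add -esh.
The other patterns: stems ending in -s double the final consonant and add -en; stems ending in -t drop the final letter and add -al; stems ending in -m or -v add the prefix ka-.
So kirez → kirezesh.

kirezesh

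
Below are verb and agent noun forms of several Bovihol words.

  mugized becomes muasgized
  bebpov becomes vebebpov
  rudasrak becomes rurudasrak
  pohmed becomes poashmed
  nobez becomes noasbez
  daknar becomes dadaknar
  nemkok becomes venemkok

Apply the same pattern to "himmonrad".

hihimmonrad

nemkok and rudasrak both end in -k yet inflect differently (venemkok, rurudasrak), so the final letter is not what conditions the rule; the last vowel is.
"himmonrad" has last vowel 'a'. The stems whose last vowel is 'a' (rudasrak → rurudasrak, daknar → dadaknar) repeat the first consonant+vowel as a prefix.
So himmonrad → hihimmonrad.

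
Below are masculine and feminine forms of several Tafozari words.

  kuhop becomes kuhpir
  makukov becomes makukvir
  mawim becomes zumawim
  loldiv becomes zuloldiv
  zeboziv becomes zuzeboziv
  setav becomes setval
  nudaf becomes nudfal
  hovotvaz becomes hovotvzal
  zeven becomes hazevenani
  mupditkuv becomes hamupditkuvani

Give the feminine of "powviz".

zupowviz

"powviz" has last vowel 'i'. The stems whose last vowel is 'i' (mawim → zumawim, loldiv → zuloldiv, zeboziv → zuzeboziv) add the prefix zu-.
So powviz → zupowviz.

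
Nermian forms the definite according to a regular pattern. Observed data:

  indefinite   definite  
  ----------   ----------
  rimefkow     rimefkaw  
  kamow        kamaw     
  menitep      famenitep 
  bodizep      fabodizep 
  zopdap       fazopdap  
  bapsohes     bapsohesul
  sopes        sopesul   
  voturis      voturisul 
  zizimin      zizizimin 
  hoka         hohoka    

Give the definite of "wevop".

menitep and bapsohes both have last vowel 'e' yet inflect differently (famenitep, bapsohesul), so the last vowel is not what conditions the rule; the final letter is.
"wevop" ends in -p. The stems ending in -p (menitep → famenitep, bodizep → fabodizep, zopdap → fazopdap) add the prefix fa-.
The other patterns: stems ending in -w change the last vowel to 'a'; stems ending in -s add -ul; stems ending in -a or -n repeat the first consonant+vowel as a prefix.
So wevop → fawevop.

fawevop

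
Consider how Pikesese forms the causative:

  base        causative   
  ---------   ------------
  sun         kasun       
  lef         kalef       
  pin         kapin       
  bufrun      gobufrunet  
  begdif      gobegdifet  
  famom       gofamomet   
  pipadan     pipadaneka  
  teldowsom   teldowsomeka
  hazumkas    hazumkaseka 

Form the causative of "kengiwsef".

kengiwsefeka

"kengiwsef" has 3 vowels. The stems with 3 vowels (pipadan → pipadaneka, teldowsom → teldowsomeka, hazumkas → hazumkaseka) add -eka.
So kengiwsef → kengiwsefeka.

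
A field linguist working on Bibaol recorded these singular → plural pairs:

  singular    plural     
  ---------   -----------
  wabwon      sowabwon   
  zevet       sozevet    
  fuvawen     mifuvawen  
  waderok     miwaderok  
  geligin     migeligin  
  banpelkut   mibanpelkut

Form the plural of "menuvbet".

mimenuvbet

"menuvbet" has 3 vowels. The stems with 3 vowels (fuvawen → mifuvawen, waderok → miwaderok, geligin → migeligin) add the prefix mi-.
So menuvbet → mimenuvbet.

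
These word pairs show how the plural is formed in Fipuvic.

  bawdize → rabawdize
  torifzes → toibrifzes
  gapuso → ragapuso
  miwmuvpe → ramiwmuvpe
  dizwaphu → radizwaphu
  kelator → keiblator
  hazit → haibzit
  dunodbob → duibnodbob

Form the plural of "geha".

rageha

gapuso and kelator both have last vowel 'o' yet inflect differently (ragapuso, keiblator), so the last vowel is not what conditions the rule; whether the stem ends in a vowel or a consonant is.
"geha" ends in a vowel. The stems ending in a vowel (dizwaphu → radizwaphu, miwmuvpe → ramiwmuvpe, gapuso → ragapuso) add the prefix ra-.
So geha → rageha.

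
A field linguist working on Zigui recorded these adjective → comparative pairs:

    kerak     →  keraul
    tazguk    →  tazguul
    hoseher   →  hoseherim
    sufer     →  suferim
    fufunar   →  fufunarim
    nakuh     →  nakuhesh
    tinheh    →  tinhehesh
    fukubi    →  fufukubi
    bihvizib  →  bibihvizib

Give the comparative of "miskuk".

miskuul

kerak and fufunar both have last vowel 'a' yet inflect differently (keraul, fufunarim), so the last vowel is not what conditions the rule; the final letter is.
"miskuk" ends in -k. The stems ending in -k (kerak → keraul, tazguk → tazguul) drop the final letter and add -ul.
So miskuk → miskuul.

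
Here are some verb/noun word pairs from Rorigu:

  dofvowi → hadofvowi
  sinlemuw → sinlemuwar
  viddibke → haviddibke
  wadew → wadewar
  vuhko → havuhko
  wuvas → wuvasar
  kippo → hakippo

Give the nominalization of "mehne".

viddibke and wadew both have last vowel 'e' yet inflect differently (haviddibke, wadewar), so the last vowel is not what conditions the rule; whether the stem ends in a vowel or a consonant is.
"mehne" ends in a vowel. The stems ending in a vowel (kippo → hakippo, viddibke → haviddibke, dofvowi → hadofvowi) add the prefix ha-.
So mehne → hamehne.

hamehne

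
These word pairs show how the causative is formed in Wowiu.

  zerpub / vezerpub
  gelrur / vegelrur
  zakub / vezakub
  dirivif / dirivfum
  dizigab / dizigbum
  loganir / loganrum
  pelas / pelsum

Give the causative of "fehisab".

zerpub and dizigab both end in -b yet inflect differently (vezerpub, dizigbum), so the final letter is not what conditions the rule; the last vowel is.
"fehisab" has last vowel 'a'. The stems whose last vowel is 'a' (dizigab → dizigbum, pelas → pelsum) delete the last vowel and add -um.
So fehisab → fehisbum.

fehisbum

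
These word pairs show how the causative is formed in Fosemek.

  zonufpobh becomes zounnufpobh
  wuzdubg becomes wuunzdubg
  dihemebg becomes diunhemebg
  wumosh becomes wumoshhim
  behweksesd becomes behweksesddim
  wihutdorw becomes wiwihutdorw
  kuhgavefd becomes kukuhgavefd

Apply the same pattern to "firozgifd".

"firozgifd" has second-to-last letter 'f'. The one such stem in the data (kuhgavefd → kukuhgavefd) repeats the first consonant+vowel as a prefix (as does wihutdorw), so the same rule applies.
So firozgifd → fifirozgifd.

fifirozgifd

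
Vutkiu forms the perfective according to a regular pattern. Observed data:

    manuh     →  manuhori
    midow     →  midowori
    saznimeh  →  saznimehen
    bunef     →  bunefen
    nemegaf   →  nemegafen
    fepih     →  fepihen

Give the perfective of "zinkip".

manuh and saznimeh both end in -h yet inflect differently (manuhori, saznimehen), so the final letter is not what conditions the rule; the last vowel is.
"zinkip" has last vowel 'i'. The one such stem in the data (fepih → fepihen) adds -en, so the same rule applies.
The other pattern: stems whose last vowel is 'o' or 'u' add -ori.
So zinkip → zinkipen.

zinkipen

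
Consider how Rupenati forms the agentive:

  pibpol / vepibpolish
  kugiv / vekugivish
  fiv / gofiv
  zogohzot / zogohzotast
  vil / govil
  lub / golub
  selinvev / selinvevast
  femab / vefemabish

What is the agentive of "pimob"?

vil and pibpol both end in -l yet inflect differently (govil, vepibpolish), so the final letter is not what conditions the rule; the number of vowels is.
"pimob" has 2 vowels. The stems with 2 vowels (pibpol → vepibpolish, kugiv → vekugivish, femab → vefemabish) add ve- … -ish around the stem.
The other patterns: stems with 1 vowel add the prefix go-; stems with 3 vowels add -ast.
So pimob → vepimobish.

vepimobish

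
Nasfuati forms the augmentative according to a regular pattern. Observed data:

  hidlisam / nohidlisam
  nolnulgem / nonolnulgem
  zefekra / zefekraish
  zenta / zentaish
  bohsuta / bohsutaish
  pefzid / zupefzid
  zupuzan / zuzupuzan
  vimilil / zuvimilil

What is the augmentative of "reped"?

zureped

"reped" ends in -d. The one such stem in the data (pefzid → zupefzid) adds the prefix zu-, so the same rule applies.
The other patterns: stems ending in -m add the prefix no-; stems ending in -a add -ish.
So reped → zureped.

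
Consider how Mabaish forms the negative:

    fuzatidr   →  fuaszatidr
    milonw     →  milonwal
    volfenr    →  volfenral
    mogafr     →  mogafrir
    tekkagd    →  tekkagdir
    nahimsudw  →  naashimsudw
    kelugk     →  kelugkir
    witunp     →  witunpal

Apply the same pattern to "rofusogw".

rofusogwir

volfenr and mogafr both end in -r yet inflect differently (volfenral, mogafrir), so the final letter is not what conditions the rule; the second-to-last letter is.
"rofusogw" has second-to-last letter 'g'. The stems whose second-to-last letter is 'g' (kelugk → kelugkir, tekkagd → tekkagdir) add -ir.
So rofusogw → rofusogwir.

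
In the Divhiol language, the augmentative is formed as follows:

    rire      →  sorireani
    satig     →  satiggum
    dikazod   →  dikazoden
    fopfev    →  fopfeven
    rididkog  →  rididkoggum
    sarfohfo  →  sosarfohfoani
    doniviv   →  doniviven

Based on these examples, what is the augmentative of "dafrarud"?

dafraruden

"dafrarud" ends in -d. The one such stem in the data (dikazod → dikazoden) adds -en, so the same rule applies.
The other patterns: stems ending in -g double the final consonant and add -um; stems ending in -e or -o add so- … -ani around the stem.
So dafrarud → dafraruden.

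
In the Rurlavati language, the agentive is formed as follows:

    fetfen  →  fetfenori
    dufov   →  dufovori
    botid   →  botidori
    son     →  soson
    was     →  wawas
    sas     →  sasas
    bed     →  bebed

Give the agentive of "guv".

fetfen and son both end in -n yet inflect differently (fetfenori, soson), so the final letter is not what conditions the rule; the number of vowels is.
"guv" has 1 vowel. The stems with 1 vowel (son → soson, was → wawas, sas → sasas) repeat the first consonant+vowel as a prefix.
The other pattern: stems with 2 vowels add -ori.
So guv → guguv.

guguv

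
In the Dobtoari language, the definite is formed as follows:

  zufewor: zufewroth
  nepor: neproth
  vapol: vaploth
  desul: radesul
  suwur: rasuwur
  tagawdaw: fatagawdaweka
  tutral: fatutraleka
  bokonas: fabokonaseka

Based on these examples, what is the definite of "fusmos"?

fusmsoth

vapol and desul both end in -l yet inflect differently (vaploth, radesul), so the final letter is not what conditions the rule; the last vowel is.
"fusmos" has last vowel 'o'. The stems whose last vowel is 'o' (zufewor → zufewroth, nepor → neproth, vapol → vaploth) delete the last vowel and add -oth.
So fusmos → fusmsoth.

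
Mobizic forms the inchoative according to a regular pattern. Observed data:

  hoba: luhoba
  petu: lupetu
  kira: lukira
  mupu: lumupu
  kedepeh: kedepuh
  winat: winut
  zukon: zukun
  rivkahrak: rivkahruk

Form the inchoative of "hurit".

hurut

"hurit" ends in a consonant. The stems ending in a consonant (kedepeh → kedepuh, winat → winut, zukon → zukun) change the last vowel to 'u'.
The other pattern: stems ending in a vowel add the prefix lu-.
So hurit → hurut.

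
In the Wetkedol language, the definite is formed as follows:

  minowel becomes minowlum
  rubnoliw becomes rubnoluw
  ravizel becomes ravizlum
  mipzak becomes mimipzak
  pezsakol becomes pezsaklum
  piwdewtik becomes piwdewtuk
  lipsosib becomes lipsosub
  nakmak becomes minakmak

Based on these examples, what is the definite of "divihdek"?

piwdewtik and mipzak both end in -k yet inflect differently (piwdewtuk, mimipzak), so the final letter is not what conditions the rule; the last vowel is.
"divihdek" has last vowel 'e'. The stems whose last vowel is 'e' (minowel → minowlum, ravizel → ravizlum) delete the last vowel and add -um.
The other patterns: stems whose last vowel is 'i' change the last vowel to 'u'; stems whose last vowel is 'a' add the prefix mi-.
So divihdek → divihdkum.

divihdkum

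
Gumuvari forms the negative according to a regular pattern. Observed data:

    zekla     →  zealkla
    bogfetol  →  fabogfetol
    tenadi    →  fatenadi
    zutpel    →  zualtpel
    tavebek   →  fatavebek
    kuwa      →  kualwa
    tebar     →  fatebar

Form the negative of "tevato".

fatevato

"tevato" begins with t-. The stems beginning with t- (tenadi → fatenadi, tebar → fatebar, tavebek → fatavebek) add the prefix fa-.
So tevato → fatevato.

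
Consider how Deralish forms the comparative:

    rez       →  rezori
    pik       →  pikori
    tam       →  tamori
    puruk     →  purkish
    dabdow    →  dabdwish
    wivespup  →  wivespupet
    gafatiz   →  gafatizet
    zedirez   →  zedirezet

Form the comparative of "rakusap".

pik and puruk both end in -k yet inflect differently (pikori, purkish), so the final letter is not what conditions the rule; the number of vowels is.
"rakusap" has 3 vowels. The stems with 3 vowels (wivespup → wivespupet, gafatiz → gafatizet, zedirez → zedirezet) add -et.
So rakusap → rakusapet.

rakusapet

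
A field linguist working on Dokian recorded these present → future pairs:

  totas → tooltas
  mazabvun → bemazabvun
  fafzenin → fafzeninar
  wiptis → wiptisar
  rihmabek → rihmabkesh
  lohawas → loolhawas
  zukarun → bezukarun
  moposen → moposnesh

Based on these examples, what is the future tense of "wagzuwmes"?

"wagzuwmes" has last vowel 'e'. The stems whose last vowel is 'e' (moposen → moposnesh, rihmabek → rihmabkesh) delete the last vowel and add -esh.
So wagzuwmes → wagzuwmsesh.

wagzuwmsesh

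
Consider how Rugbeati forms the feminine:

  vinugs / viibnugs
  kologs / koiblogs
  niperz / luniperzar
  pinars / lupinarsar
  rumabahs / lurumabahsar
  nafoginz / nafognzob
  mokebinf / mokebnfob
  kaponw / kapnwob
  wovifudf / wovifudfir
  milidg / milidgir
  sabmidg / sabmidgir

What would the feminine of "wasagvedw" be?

vinugs and pinars both end in -s yet inflect differently (viibnugs, lupinarsar), so the final letter is not what conditions the rule; the second-to-last letter is.
"wasagvedw" has second-to-last letter 'd'. The stems whose second-to-last letter is 'd' (wovifudf → wovifudfir, milidg → milidgir, sabmidg → sabmidgir) add -ir.
The other patterns: stems whose second-to-last letter is 'g' insert -ib- after the first vowel; stems whose second-to-last letter is 'h' or 'r' add lu- … -ar around the stem; stems whose second-to-last letter is 'n' delete the last vowel and add -ob.
So wasagvedw → wasagvedwir.

wasagvedwir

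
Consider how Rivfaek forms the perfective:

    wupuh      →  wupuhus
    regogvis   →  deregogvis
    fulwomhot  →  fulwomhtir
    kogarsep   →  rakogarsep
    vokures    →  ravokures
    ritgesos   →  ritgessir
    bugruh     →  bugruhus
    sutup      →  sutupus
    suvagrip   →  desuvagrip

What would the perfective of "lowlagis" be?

"lowlagis" has last vowel 'i'. The stems whose last vowel is 'i' (suvagrip → desuvagrip, regogvis → deregogvis) add the prefix de-.
The other patterns: stems whose last vowel is 'u' add -us; stems whose last vowel is 'o' delete the last vowel and add -ir; stems whose last vowel is 'e' add the prefix ra-.
So lowlagis → delowlagis.

delowlagis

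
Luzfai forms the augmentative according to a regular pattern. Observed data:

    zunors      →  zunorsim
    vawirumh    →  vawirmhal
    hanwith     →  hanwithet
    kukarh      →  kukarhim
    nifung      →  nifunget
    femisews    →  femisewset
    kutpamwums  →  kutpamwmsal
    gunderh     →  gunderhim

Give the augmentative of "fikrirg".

kutpamwums and zunors both end in -s yet inflect differently (kutpamwmsal, zunorsim), so the final letter is not what conditions the rule; the second-to-last letter is.
"fikrirg" has second-to-last letter 'r'. The stems whose second-to-last letter is 'r' (zunors → zunorsim, gunderh → gunderhim, kukarh → kukarhim) add -im.
The other patterns: stems whose second-to-last letter is 'm' delete the last vowel and add -al; stems whose second-to-last letter is 'n', 't' or 'w' add -et.
So fikrirg → fikrirgim.

fikrirgim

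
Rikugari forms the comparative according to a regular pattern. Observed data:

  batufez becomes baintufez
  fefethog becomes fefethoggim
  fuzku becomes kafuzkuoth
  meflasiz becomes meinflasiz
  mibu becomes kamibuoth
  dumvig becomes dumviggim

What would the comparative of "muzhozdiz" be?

muinzhozdiz

dumvig and meflasiz both have last vowel 'i' yet inflect differently (dumviggim, meinflasiz), so the last vowel is not what conditions the rule; the final letter is.
"muzhozdiz" ends in -z. The stems ending in -z (meflasiz → meinflasiz, batufez → baintufez) insert -in- after the first vowel.
So muzhozdiz → muinzhozdiz.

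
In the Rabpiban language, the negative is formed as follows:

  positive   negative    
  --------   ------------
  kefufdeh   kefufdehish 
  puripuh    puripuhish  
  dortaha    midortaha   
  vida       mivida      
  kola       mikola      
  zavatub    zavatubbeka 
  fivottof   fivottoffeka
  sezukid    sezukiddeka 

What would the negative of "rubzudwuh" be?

puripuh and zavatub both have last vowel 'u' yet inflect differently (puripuhish, zavatubbeka), so the last vowel is not what conditions the rule; the final letter is.
"rubzudwuh" ends in -h. The stems ending in -h (kefufdeh → kefufdehish, puripuh → puripuhish) add -ish.
The other patterns: stems ending in -a add the prefix mi-; stems ending in -b, -d or -f double the final consonant and add -eka.
So rubzudwuh → rubzudwuhish.

rubzudwuhish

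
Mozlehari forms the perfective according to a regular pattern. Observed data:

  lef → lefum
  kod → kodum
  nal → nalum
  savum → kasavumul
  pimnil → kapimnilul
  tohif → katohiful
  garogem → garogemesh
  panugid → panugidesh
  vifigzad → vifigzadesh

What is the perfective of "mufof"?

nal and pimnil both end in -l yet inflect differently (nalum, kapimnilul), so the final letter is not what conditions the rule; the number of vowels is.
"mufof" has 2 vowels. The stems with 2 vowels (savum → kasavumul, pimnil → kapimnilul, tohif → katohiful) add ka- … -ul around the stem.
The other patterns: stems with 1 vowel add -um; stems with 3 vowels add -esh.
So mufof → kamufoful.

kamufoful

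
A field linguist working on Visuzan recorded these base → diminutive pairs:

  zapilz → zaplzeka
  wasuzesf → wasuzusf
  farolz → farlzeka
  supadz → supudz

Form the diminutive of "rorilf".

rorlfeka

"rorilf" has second-to-last letter 'l'. The stems whose second-to-last letter is 'l' (zapilz → zaplzeka, farolz → farlzeka) delete the last vowel and add -eka.
The other pattern: stems whose second-to-last letter is 'd' or 's' change the last vowel to 'u'.
So rorilf → rorlfeka.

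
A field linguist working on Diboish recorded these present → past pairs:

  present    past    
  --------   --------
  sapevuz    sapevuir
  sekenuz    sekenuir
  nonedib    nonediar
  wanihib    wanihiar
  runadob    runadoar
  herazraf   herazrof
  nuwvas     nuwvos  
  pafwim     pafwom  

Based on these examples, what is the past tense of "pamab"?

nonedib and pafwim both have last vowel 'i' yet inflect differently (nonediar, pafwom), so the last vowel is not what conditions the rule; the final letter is.
"pamab" ends in -b. The stems ending in -b (nonedib → nonediar, wanihib → wanihiar, runadob → runadoar) drop the final letter and add -ar.
The other patterns: stems ending in -z drop the final letter and add -ir; stems ending in -f, -m or -s change the last vowel to 'o'.
So pamab → pamaar.

pamaar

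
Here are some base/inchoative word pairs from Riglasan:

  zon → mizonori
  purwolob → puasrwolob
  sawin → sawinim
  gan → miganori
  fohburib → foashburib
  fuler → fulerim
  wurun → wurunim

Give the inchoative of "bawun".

bawunim

gan and sawin both end in -n yet inflect differently (miganori, sawinim), so the final letter is not what conditions the rule; the number of vowels is.
"bawun" has 2 vowels. The stems with 2 vowels (sawin → sawinim, fuler → fulerim, wurun → wurunim) add -im.
The other patterns: stems with 1 vowel add mi- … -ori around the stem; stems with 3 vowels insert -as- after the first vowel.
So bawun → bawunim.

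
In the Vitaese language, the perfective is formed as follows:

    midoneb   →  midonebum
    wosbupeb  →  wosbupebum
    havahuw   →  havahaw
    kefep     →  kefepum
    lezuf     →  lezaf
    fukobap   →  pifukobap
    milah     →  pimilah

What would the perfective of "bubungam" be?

pibubungam

kefep and fukobap both end in -p yet inflect differently (kefepum, pifukobap), so the final letter is not what conditions the rule; the last vowel is.
"bubungam" has last vowel 'a'. The stems whose last vowel is 'a' (fukobap → pifukobap, milah → pimilah) add the prefix pi-.
So bubungam → pibubungam.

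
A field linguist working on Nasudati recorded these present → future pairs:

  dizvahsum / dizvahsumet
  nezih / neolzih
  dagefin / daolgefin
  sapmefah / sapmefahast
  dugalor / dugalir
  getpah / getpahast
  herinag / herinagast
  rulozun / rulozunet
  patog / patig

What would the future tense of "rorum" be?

rorumet

"rorum" has last vowel 'u'. The stems whose last vowel is 'u' (rulozun → rulozunet, dizvahsum → dizvahsumet) add -et.
The other patterns: stems whose last vowel is 'i' insert -ol- after the first vowel; stems whose last vowel is 'o' change the last vowel to 'i'; stems whose last vowel is 'a' add -ast.
So rorum → rorumet.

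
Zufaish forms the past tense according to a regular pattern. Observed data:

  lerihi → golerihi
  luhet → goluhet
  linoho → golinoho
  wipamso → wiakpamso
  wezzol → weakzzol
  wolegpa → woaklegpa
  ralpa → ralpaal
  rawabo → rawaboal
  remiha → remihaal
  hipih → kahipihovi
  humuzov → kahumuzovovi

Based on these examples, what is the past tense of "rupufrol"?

rupufrolal

linoho and wipamso both end in -o yet inflect differently (golinoho, wiakpamso), so the final letter is not what conditions the rule; the first letter is.
"rupufrol" begins with r-. The stems beginning with r- (ralpa → ralpaal, rawabo → rawaboal, remiha → remihaal) add -al.
The other patterns: stems beginning with l- add the prefix go-; stems beginning with w- insert -ak- after the first vowel; stems beginning with h- add ka- … -ovi around the stem.
So rupufrol → rupufrolal.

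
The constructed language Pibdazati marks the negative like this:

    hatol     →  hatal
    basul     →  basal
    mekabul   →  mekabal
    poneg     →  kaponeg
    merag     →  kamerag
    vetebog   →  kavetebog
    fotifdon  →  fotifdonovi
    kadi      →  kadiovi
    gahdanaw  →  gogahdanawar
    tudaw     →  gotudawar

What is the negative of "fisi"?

fisiovi

"fisi" ends in -i. The one such stem in the data (kadi → kadiovi) adds -ovi, so the same rule applies.
So fisi → fisiovi.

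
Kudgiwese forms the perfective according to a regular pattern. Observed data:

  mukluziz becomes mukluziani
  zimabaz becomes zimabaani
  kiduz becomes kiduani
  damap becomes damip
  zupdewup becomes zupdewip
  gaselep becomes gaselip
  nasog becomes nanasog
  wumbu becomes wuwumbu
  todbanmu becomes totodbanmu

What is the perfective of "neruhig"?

neneruhig

zimabaz and damap both have last vowel 'a' yet inflect differently (zimabaani, damip), so the last vowel is not what conditions the rule; the final letter is.
"neruhig" ends in -g. The one such stem in the data (nasog → nanasog) repeats the first consonant+vowel as a prefix (as do wumbu, todbanmu), so the same rule applies.
The other patterns: stems ending in -z drop the final letter and add -ani; stems ending in -p change the last vowel to 'i'.
So neruhig → neneruhig.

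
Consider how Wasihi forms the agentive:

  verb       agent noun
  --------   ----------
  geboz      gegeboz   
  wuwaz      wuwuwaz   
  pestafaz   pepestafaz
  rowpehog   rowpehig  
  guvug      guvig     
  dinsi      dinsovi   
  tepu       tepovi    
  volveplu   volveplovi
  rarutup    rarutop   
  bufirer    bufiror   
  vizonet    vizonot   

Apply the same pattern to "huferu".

geboz and rowpehog both have last vowel 'o' yet inflect differently (gegeboz, rowpehig), so the last vowel is not what conditions the rule; the final letter is.
"huferu" ends in -u. The stems ending in -u (tepu → tepovi, volveplu → volveplovi) drop the final letter and add -ovi.
So huferu → huferovi.

huferovi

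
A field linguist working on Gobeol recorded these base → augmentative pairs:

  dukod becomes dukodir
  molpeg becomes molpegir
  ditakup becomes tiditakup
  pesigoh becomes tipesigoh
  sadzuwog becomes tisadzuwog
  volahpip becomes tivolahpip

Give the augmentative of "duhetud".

tiduhetud

molpeg and sadzuwog both end in -g yet inflect differently (molpegir, tisadzuwog), so the final letter is not what conditions the rule; the number of vowels is.
"duhetud" has 3 vowels. The stems with 3 vowels (ditakup → tiditakup, pesigoh → tipesigoh, sadzuwog → tisadzuwog) add the prefix ti-.
So duhetud → tiduhetud.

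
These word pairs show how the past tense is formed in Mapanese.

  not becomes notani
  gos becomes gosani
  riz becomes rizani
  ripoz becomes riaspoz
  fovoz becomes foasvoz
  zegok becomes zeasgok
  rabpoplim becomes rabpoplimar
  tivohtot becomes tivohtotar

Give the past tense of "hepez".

heaspez

riz and ripoz both end in -z yet inflect differently (rizani, riaspoz), so the final letter is not what conditions the rule; the number of vowels is.
"hepez" has 2 vowels. The stems with 2 vowels (ripoz → riaspoz, fovoz → foasvoz, zegok → zeasgok) insert -as- after the first vowel.
The other patterns: stems with 1 vowel add -ani; stems with 3 vowels add -ar.
So hepez → heaspez.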